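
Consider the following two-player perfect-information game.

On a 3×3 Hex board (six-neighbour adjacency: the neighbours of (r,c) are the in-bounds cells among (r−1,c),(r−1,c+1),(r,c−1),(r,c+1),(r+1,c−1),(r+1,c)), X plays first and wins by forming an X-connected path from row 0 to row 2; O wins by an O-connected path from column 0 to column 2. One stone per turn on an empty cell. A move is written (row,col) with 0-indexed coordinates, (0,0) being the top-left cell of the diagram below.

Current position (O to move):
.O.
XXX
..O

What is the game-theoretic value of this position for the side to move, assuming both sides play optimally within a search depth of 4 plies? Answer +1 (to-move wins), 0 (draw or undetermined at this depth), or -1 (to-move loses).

value(.O./XXX/..O, O) = -1

[.O./XXX/..O] O move#1: (0,0):-1/OO./XXX/..O*, (0,2):-1/.OO/XXX/..O, (2,0):-1/.O./XXX/O.O, (2,1):-1/.O./XXX/.OO
[OO./XXX/..O] X move#2: (0,2):+1/OOX/XXX/..O*, (2,0):-1/OO./XXX/X.O, (2,1):-1/OO./XXX/.XO
[OOX/XXX/..O] O move#3: (2,0):-1/OOX/XXX/O.O*, (2,1):-1/OOX/XXX/.OO
[OOX/XXX/O.O] X move#4: (2,1):+1/OOX/XXX/OXO*
[OOX/XXX/OXO] end (terminal -1, O#5); searched .O./XXX/..O to 4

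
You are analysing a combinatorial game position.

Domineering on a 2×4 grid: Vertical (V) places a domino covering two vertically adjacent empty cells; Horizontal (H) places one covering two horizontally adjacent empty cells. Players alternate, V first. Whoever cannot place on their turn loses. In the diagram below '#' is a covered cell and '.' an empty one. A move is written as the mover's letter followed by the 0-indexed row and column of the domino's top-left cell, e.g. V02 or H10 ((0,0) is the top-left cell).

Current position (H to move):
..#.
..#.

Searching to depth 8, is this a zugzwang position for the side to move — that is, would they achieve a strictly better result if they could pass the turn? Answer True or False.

[..#./..#.] H move#1: H00:+1/###./..#.*, H10:+1/..#./###.
[###./..#.] V move#2: V03:-1/####/..##*
[####/..##] H move#3: H10:+1/####/####*
[####/####] end (terminal -1, V#4); searched ..#./..#. to 8
pass branch (V moves first from the same position):
  | [..#./..#.] V move#1: V00:+1/#.#./#.#.*, V01:+1/.##./.##., V03:-1/..##/..##
  | [#.#./#.#.] end (terminal -1, H#2); searched ..#./..#. to 8
H moving scores +1; H passing scores -1

zugzwang(..#./..#., H) = False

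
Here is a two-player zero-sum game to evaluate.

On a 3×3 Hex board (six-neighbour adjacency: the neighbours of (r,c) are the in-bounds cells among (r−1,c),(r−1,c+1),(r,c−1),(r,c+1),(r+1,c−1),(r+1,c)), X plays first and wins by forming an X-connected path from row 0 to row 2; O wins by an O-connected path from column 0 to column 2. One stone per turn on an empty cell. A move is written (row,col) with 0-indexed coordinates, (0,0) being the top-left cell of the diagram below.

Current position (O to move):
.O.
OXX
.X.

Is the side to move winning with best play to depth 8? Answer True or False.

p1 O@[.O./OXX/.X.]: (0,0)[OO./OXX/.X.]-1 (0,2)[.OO/OXX/.X.]+1* (2,0)[.O./OXX/OX.]-1 (2,2)[.O./OXX/.XO]-1
p2 X@[.OO/OXX/.X.] terminal -1; root [.O./OXX/.X.] d8

O winning at [.O./OXX/.X.]: True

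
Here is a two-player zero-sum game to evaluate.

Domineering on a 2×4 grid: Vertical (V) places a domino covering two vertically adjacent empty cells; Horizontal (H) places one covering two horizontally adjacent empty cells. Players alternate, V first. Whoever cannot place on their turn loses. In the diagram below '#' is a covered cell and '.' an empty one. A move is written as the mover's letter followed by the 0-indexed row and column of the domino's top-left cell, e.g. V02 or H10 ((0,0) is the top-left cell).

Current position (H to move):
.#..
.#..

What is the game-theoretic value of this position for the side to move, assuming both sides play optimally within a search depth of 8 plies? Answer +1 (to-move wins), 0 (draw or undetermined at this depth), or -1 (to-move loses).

[.#../.#..] H move#1: H02:+1/.###/.#..*, H12:+1/.#../.###
[.###/.#..] V move#2: V00:-1/####/##..*
[####/##..] H move#3: H12:+1/####/####*
[####/####] end (terminal -1, V#4); searched .#../.#.. to 8

value(.#../.#.., H) = +1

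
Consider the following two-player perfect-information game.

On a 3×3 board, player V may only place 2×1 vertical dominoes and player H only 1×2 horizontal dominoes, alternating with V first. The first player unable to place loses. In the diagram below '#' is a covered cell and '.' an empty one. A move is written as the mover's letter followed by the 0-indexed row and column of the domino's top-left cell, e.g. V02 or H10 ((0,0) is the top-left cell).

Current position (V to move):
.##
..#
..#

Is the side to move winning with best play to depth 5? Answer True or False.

V winning at [.##/..#/..#]: True

p1 V@[.##/..#/..#]: V00[###/#.#/..#]-1 V10[.##/#.#/#.#]+1* V11[.##/.##/.##]+1
p2 H@[.##/#.#/#.#] terminal -1; root [.##/..#/..#] d5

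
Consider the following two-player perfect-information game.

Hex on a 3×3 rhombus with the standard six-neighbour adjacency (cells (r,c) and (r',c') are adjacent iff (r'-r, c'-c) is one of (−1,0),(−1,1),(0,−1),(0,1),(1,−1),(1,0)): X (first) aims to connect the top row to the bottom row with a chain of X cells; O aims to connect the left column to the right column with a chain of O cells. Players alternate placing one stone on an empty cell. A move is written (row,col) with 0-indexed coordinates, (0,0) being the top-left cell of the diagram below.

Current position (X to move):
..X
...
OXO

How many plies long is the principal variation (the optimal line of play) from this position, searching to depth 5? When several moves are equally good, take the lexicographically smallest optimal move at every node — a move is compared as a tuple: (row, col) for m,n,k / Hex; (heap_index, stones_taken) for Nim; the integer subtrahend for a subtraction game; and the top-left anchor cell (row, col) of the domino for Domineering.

ply 1, X at ..X/.../OXO | (0,0)=+1→X.X/.../OXO*; (0,1)=+1→.XX/.../OXO; (1,0)=+1→..X/X../OXO; (1,1)=+1→..X/.X./OXO; (1,2)=+1→..X/..X/OXO
ply 2, O at X.X/.../OXO | (0,1)=-1→XOX/.../OXO*; (1,0)=-1→X.X/O../OXO; (1,1)=-1→X.X/.O./OXO; (1,2)=-1→X.X/..O/OXO
ply 3, X at XOX/.../OXO | (1,0)=+1→XOX/X../OXO*; (1,1)=+1→XOX/.X./OXO; (1,2)=+1→XOX/..X/OXO
ply 4, O at XOX/X../OXO | (1,1)=-1→XOX/XO./OXO*; (1,2)=-1→XOX/X.O/OXO
ply 5, X at XOX/XO./OXO | (1,2)=+1→XOX/XOX/OXO*
ply 6: XOX/XOX/OXO is terminal -1 (O); from ..X/.../OXO depth 5

PV length from [..X/.../OXO]: 5 plies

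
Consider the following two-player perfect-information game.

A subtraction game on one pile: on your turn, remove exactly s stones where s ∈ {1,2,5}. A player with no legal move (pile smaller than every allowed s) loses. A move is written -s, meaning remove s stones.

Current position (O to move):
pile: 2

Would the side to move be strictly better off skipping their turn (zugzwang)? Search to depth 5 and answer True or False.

zugzwang(2, O) = False

ply 1, O at 2 | -1=-1→1; -2=+1→0*
ply 2: 0 is terminal -1 (X); from 2 depth 5
if O skipped the turn, X would face:
~ ply 1, X at 2 | -1=-1→1; -2=+1→0*
~ ply 2: 0 is terminal -1 (O); from 2 depth 5
compare (O): move=+1 vs pass=-1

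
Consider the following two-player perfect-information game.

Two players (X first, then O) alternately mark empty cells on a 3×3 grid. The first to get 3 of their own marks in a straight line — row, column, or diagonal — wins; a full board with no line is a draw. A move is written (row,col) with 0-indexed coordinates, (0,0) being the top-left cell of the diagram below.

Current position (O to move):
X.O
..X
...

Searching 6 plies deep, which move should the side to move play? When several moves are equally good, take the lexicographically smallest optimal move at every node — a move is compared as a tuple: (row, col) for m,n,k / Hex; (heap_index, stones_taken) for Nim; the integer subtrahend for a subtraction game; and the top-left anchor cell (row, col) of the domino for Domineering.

p1 O@[X.O/..X/...]: (0,1)[XOO/..X/...]-1 (1,0)[X.O/O.X/...]+0* (1,1)[X.O/.OX/...]+0 (2,0)[X.O/..X/O..]-1 (2,1)[X.O/..X/.O.]-1 (2,2)[X.O/..X/..O]-1
p2 X@[X.O/O.X/...]: (0,1)[XXO/O.X/...]+0* (1,1)[X.O/OXX/...]+0 (2,0)[X.O/O.X/X..]+0 (2,1)[X.O/O.X/.X.]+0 (2,2)[X.O/O.X/..X]+0
p3 O@[XXO/O.X/...]: (1,1)[XXO/OOX/...]+0* (2,0)[XXO/O.X/O..]-1 (2,1)[XXO/O.X/.O.]+0 (2,2)[XXO/O.X/..O]+0
p4 X@[XXO/OOX/...]: (2,0)[XXO/OOX/X..]+0* (2,1)[XXO/OOX/.X.]-1 (2,2)[XXO/OOX/..X]-1
p5 O@[XXO/OOX/X..]: (2,1)[XXO/OOX/XO.]+0* (2,2)[XXO/OOX/X.O]+0
p6 X@[XXO/OOX/XO.]: (2,2)[XXO/OOX/XOX]+0*
p7 O@[XXO/OOX/XOX] terminal +0; root [X.O/..X/...] d6

O's best at [X.O/..X/...]: (1,0)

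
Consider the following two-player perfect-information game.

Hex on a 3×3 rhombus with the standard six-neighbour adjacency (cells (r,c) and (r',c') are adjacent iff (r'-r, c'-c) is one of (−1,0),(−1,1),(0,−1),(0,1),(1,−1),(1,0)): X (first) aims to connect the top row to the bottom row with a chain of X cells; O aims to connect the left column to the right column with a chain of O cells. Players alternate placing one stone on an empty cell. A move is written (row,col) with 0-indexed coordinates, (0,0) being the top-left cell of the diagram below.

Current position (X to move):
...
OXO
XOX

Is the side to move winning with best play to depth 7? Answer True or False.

p1 X@[.../OXO/XOX]: (0,0)[X../OXO/XOX]+1* (0,1)[.X./OXO/XOX]+1 (0,2)[..X/OXO/XOX]+1
p2 O@[X../OXO/XOX]: (0,1)[XO./OXO/XOX]-1* (0,2)[X.O/OXO/XOX]-1
p3 X@[XO./OXO/XOX]: (0,2)[XOX/OXO/XOX]+1*
p4 O@[XOX/OXO/XOX] terminal -1; root [.../OXO/XOX] d7

X winning at [.../OXO/XOX]: True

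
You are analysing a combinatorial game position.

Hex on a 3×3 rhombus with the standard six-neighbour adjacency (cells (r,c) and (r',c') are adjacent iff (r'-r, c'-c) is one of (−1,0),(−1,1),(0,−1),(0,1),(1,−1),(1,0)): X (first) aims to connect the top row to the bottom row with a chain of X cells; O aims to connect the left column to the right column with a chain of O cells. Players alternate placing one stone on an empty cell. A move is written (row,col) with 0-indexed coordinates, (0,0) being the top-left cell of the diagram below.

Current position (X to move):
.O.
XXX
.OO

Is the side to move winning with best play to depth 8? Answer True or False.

X winning at [.O./XXX/.OO]: True

ply 1, X at .O./XXX/.OO | (0,0)=-1→XO./XXX/.OO; (0,2)=-1→.OX/XXX/.OO; (2,0)=+1→.O./XXX/XOO*
ply 2, O at .O./XXX/XOO | (0,0)=-1→OO./XXX/XOO*; (0,2)=-1→.OO/XXX/XOO
ply 3, X at OO./XXX/XOO | (0,2)=+1→OOX/XXX/XOO*
ply 4: OOX/XXX/XOO is terminal -1 (O); from .O./XXX/.OO depth 8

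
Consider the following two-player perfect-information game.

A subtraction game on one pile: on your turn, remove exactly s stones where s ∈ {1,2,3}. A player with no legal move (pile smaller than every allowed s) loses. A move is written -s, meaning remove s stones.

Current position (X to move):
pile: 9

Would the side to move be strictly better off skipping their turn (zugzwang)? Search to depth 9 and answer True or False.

zugzwang(9, X) = False

ply 1, X at 9 | -1=+1→8*; -2=-1→7; -3=-1→6
ply 2, O at 8 | -1=-1→7*; -2=-1→6; -3=-1→5
ply 3, X at 7 | -1=-1→6; -2=-1→5; -3=+1→4*
ply 4, O at 4 | -1=-1→3*; -2=-1→2; -3=-1→1
ply 5, X at 3 | -1=-1→2; -2=-1→1; -3=+1→0*
ply 6: 0 is terminal -1 (O); from 9 depth 9
pass branch (O moves first from the same position):
  | ply 1, O at 9 | -1=+1→8*; -2=-1→7; -3=-1→6
  | ply 2, X at 8 | -1=-1→7*; -2=-1→6; -3=-1→5
  | ply 3, O at 7 | -1=-1→6; -2=-1→5; -3=+1→4*
  | ply 4, X at 4 | -1=-1→3*; -2=-1→2; -3=-1→1
  | ply 5, O at 3 | -1=-1→2; -2=-1→1; -3=+1→0*
  | ply 6: 0 is terminal -1 (X); from 9 depth 9
X moving scores +1; X passing scores -1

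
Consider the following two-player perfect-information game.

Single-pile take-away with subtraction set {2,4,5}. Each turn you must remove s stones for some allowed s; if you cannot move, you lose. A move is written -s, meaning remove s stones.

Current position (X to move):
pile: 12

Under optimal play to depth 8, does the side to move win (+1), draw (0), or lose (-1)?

p1 X@[12]: -2[10]-1 -4[8]+1* -5[7]+1
p2 O@[8]: -2[6]-1* -4[4]-1 -5[3]-1
p3 X@[6]: -2[4]-1 -4[2]-1 -5[1]+1*
p4 O@[1] terminal -1; root [12] d8

value(12, X) = +1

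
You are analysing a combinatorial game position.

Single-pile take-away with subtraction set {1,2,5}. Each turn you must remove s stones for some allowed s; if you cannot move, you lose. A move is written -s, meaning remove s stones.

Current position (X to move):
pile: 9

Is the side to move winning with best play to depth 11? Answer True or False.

X winning at [9]: False

p1 X@[9]: -1[8]-1* -2[7]-1 -5[4]-1
p2 O@[8]: -1[7]-1 -2[6]+1* -5[3]+1
p3 X@[6]: -1[5]-1* -2[4]-1 -5[1]-1
p4 O@[5]: -1[4]-1 -2[3]+1* -5[0]+1
p5 X@[3]: -1[2]-1* -2[1]-1
p6 O@[2]: -1[1]-1 -2[0]+1*
p7 X@[0] terminal -1; root [9] d11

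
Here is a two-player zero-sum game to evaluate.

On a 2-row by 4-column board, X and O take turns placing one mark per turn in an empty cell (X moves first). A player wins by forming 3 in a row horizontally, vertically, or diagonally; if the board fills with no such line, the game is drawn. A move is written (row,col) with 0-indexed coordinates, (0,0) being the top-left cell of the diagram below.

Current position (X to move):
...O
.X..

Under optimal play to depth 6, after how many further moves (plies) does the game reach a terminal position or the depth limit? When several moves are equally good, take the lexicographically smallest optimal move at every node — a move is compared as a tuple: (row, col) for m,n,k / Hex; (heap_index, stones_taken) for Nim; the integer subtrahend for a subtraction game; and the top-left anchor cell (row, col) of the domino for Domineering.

PV length from [...O/.X..]: 5 plies

[...O/.X..] X move#1: (0,0):+0/X..O/.X.., (0,1):+0/.X.O/.X.., (0,2):+0/..XO/.X.., (1,0):+0/...O/XX.., (1,2):+1/...O/.XX.*, (1,3):+0/...O/.X.X
[...O/.XX.] O move#2: (0,0):-1/O..O/.XX.*, (0,1):-1/.O.O/.XX., (0,2):-1/..OO/.XX., (1,0):-1/...O/OXX., (1,3):-1/...O/.XXO
[O..O/.XX.] X move#3: (0,1):+1/OX.O/.XX.*, (0,2):+1/O.XO/.XX., (1,0):+1/O..O/XXX., (1,3):+1/O..O/.XXX
[OX.O/.XX.] O move#4: (0,2):-1/OXOO/.XX.*, (1,0):-1/OX.O/OXX., (1,3):-1/OX.O/.XXO
[OXOO/.XX.] X move#5: (1,0):+1/OXOO/XXX.*, (1,3):+1/OXOO/.XXX
[OXOO/XXX.] end (terminal -1, O#6); searched ...O/.X.. to 6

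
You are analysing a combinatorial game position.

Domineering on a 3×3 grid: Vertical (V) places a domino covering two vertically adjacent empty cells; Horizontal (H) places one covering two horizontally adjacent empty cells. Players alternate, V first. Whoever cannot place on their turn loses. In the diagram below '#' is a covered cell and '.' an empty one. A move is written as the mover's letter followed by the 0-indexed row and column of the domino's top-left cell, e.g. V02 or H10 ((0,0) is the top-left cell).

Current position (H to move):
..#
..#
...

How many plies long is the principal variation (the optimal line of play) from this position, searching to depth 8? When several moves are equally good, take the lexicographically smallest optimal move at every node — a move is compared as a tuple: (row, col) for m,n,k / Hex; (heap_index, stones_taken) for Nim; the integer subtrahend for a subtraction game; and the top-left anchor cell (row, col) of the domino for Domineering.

p1 H@[..#/..#/...]: H00[###/..#/...]-1 H10[..#/###/...]+1* H20[..#/..#/##.]-1 H21[..#/..#/.##]-1
p2 V@[..#/###/...] terminal -1; root [..#/..#/...] d8

PV length from [..#/..#/...]: 1 ply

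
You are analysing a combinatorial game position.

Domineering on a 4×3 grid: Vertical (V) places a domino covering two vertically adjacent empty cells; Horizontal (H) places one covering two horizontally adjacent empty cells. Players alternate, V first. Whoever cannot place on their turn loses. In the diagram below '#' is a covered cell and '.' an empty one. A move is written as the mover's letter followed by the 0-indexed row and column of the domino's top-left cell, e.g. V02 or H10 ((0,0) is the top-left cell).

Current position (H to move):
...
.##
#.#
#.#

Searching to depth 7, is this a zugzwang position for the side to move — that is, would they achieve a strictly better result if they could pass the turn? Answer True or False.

[.../.##/#.#/#.#] H move#1: H00:-1/##./.##/#.#/#.#*, H01:-1/.##/.##/#.#/#.#
[##./.##/#.#/#.#] V move#2: V21:+1/##./.##/###/###*
[##./.##/###/###] end (terminal -1, H#3); searched .../.##/#.#/#.# to 7
pass branch (V moves first from the same position):
  | [.../.##/#.#/#.#] V move#1: V00:+1/#../###/#.#/#.#*, V21:-1/.../.##/###/###
  | [#../###/#.#/#.#] H move#2: H01:-1/###/###/#.#/#.#*
  | [###/###/#.#/#.#] V move#3: V21:+1/###/###/###/###*
  | [###/###/###/###] end (terminal -1, H#4); searched .../.##/#.#/#.# to 7
H moving scores -1; H passing scores -1

zugzwang(.../.##/#.#/#.#, H) = False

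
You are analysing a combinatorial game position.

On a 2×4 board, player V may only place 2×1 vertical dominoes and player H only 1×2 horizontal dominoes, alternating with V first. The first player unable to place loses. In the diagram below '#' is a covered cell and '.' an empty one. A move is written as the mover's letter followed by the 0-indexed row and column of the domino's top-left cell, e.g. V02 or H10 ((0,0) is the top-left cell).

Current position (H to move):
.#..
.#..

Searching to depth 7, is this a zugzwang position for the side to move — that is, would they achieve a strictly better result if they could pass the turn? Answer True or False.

zugzwang(.#../.#.., H) = False

p1 H@[.#../.#..]: H02[.###/.#..]+1* H12[.#../.###]+1
p2 V@[.###/.#..]: V00[####/##..]-1*
p3 H@[####/##..]: H12[####/####]+1*
p4 V@[####/####] terminal -1; root [.#../.#..] d7
pass branch (V moves first from the same position):
  | p1 V@[.#../.#..]: V00[##../##..]-1 V02[.##./.##.]+1* V03[.#.#/.#.#]+1
  | p2 H@[.##./.##.] terminal -1; root [.#../.#..] d7
H moving scores +1; H passing scores -1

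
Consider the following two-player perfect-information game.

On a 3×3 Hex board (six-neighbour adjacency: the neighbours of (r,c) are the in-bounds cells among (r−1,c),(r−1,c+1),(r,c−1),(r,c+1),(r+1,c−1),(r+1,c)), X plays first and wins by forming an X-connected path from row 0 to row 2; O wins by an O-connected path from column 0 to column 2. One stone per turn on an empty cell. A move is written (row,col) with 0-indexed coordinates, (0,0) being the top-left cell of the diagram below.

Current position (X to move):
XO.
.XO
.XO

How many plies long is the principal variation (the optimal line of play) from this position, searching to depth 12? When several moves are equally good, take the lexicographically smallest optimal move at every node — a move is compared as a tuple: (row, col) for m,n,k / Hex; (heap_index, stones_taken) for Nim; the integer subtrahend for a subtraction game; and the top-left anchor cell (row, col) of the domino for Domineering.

ply 1, X at XO./.XO/.XO | (0,2)=+1→XOX/.XO/.XO*; (1,0)=+1→XO./XXO/.XO; (2,0)=+1→XO./.XO/XXO
ply 2: XOX/.XO/.XO is terminal -1 (O); from XO./.XO/.XO depth 12

PV length from [XO./.XO/.XO]: 1 ply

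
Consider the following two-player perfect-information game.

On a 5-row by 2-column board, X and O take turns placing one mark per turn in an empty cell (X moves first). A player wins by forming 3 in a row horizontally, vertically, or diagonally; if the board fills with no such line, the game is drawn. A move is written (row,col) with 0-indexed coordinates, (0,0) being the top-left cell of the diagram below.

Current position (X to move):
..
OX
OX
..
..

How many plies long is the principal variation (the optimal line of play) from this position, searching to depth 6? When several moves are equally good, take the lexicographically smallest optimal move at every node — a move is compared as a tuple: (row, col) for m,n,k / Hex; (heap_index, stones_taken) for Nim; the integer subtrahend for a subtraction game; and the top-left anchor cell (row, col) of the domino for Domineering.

PV length from [../OX/OX/../..]: 1 ply

[../OX/OX/../..] X move#1: (0,0):-1/X./OX/OX/../.., (0,1):+1/.X/OX/OX/../..*, (3,0):-1/../OX/OX/X./.., (3,1):+1/../OX/OX/.X/.., (4,0):-1/../OX/OX/../X., (4,1):-1/../OX/OX/../.X
[.X/OX/OX/../..] end (terminal -1, O#2); searched ../OX/OX/../.. to 6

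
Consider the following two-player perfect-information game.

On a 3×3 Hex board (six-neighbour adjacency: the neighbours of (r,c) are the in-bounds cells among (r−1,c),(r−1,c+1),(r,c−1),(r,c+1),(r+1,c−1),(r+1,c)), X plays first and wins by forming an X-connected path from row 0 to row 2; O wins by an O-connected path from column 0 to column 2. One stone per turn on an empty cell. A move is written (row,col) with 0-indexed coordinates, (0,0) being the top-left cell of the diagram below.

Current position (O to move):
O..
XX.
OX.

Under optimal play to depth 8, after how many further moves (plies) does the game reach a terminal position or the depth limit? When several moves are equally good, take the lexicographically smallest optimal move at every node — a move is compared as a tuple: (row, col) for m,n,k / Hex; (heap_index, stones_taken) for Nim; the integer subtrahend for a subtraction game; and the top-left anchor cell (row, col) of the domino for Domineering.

ply 1, O at O../XX./OX. | (0,1)=-1→OO./XX./OX.*; (0,2)=-1→O.O/XX./OX.; (1,2)=-1→O../XXO/OX.; (2,2)=-1→O../XX./OXO
ply 2, X at OO./XX./OX. | (0,2)=+1→OOX/XX./OX.*; (1,2)=-1→OO./XXX/OX.; (2,2)=-1→OO./XX./OXX
ply 3: OOX/XX./OX. is terminal -1 (O); from O../XX./OX. depth 8

PV length from [O../XX./OX.]: 2 plies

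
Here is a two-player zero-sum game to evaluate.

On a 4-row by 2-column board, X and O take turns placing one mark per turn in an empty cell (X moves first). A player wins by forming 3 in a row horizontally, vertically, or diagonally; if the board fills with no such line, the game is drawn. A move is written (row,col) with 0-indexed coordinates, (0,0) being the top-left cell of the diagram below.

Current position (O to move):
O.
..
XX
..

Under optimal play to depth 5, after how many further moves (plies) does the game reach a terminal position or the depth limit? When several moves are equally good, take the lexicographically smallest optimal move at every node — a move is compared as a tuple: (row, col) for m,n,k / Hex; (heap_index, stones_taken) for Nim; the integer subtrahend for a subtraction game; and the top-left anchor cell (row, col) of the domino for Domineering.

[O./../XX/..] O move#1: (0,1):+0/OO/../XX/..*, (1,0):-1/O./O./XX/.., (1,1):+0/O./.O/XX/.., (3,0):-1/O./../XX/O., (3,1):+0/O./../XX/.O
[OO/../XX/..] X move#2: (1,0):+0/OO/X./XX/..*, (1,1):+0/OO/.X/XX/.., (3,0):+0/OO/../XX/X., (3,1):+0/OO/../XX/.X
[OO/X./XX/..] O move#3: (1,1):-1/OO/XO/XX/.., (3,0):+0/OO/X./XX/O.*, (3,1):-1/OO/X./XX/.O
[OO/X./XX/O.] X move#4: (1,1):+0/OO/XX/XX/O.*, (3,1):+0/OO/X./XX/OX
[OO/XX/XX/O.] O move#5: (3,1):+0/OO/XX/XX/OO*
[OO/XX/XX/OO] end (terminal +0, X#6); searched O./../XX/.. to 5

PV length from [O./../XX/..]: 5 plies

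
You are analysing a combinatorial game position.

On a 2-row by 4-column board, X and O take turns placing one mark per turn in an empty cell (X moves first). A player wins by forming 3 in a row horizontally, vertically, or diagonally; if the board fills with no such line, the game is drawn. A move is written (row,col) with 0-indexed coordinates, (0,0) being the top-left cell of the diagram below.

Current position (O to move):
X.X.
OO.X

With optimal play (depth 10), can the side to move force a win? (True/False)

O winning at [X.X./OO.X]: True

p1 O@[X.X./OO.X]: (0,1)[XOX./OO.X]+0 (0,3)[X.XO/OO.X]-1 (1,2)[X.X./OOOX]+1*
p2 X@[X.X./OOOX] terminal -1; root [X.X./OO.X] d10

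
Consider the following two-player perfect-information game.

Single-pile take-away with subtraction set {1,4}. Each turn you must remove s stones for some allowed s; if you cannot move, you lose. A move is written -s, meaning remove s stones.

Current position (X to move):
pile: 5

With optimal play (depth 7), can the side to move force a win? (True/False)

ply 1, X at 5 | -1=-1→4*; -4=-1→1
ply 2, O at 4 | -1=-1→3; -4=+1→0*
ply 3: 0 is terminal -1 (X); from 5 depth 7

X winning at [5]: False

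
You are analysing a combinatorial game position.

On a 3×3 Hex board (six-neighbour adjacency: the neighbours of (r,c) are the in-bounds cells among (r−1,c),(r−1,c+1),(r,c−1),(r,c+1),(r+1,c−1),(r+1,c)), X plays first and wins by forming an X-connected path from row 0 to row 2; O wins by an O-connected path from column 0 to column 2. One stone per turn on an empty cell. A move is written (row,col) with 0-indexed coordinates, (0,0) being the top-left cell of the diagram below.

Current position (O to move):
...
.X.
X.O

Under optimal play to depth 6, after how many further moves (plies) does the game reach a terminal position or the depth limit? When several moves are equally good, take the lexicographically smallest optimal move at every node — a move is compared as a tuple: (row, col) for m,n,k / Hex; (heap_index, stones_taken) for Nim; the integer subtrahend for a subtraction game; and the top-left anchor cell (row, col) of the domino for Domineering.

PV length from [.../.X./X.O]: 2 plies

p1 O@[.../.X./X.O]: (0,0)[O../.X./X.O]-1* (0,1)[.O./.X./X.O]-1 (0,2)[..O/.X./X.O]-1 (1,0)[.../OX./X.O]-1 (1,2)[.../.XO/X.O]-1 (2,1)[.../.X./XOO]-1
p2 X@[O../.X./X.O]: (0,1)[OX./.X./X.O]+1* (0,2)[O.X/.X./X.O]+1 (1,0)[O../XX./X.O]+1 (1,2)[O../.XX/X.O]+1 (2,1)[O../.X./XXO]+1
p3 O@[OX./.X./X.O] terminal -1; root [.../.X./X.O] d6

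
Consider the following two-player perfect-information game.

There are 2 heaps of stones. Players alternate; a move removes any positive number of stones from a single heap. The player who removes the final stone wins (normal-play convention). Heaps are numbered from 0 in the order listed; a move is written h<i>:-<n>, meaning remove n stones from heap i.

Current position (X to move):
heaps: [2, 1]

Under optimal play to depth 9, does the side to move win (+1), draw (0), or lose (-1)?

value((2,1), X) = +1

p1 X@[(2,1)]: h0:-1[(1,1)]+1* h0:-2[(0,1)]-1 h1:-1[(2,0)]-1
p2 O@[(1,1)]: h0:-1[(0,1)]-1* h1:-1[(1,0)]-1
p3 X@[(0,1)]: h1:-1[(0,0)]+1*
p4 O@[(0,0)] terminal -1; root [(2,1)] d9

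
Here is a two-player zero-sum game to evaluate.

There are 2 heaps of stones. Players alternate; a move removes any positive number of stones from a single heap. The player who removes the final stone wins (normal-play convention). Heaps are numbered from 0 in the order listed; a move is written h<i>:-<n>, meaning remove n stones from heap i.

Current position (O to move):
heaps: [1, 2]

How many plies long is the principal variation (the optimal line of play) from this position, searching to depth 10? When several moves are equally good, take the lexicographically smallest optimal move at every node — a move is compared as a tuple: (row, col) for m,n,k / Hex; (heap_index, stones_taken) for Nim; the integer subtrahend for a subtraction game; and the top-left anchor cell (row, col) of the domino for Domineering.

PV length from [(1,2)]: 3 plies

ply 1, O at (1,2) | h0:-1=-1→(0,2); h1:-1=+1→(1,1)*; h1:-2=-1→(1,0)
ply 2, X at (1,1) | h0:-1=-1→(0,1)*; h1:-1=-1→(1,0)
ply 3, O at (0,1) | h1:-1=+1→(0,0)*
ply 4: (0,0) is terminal -1 (X); from (1,2) depth 10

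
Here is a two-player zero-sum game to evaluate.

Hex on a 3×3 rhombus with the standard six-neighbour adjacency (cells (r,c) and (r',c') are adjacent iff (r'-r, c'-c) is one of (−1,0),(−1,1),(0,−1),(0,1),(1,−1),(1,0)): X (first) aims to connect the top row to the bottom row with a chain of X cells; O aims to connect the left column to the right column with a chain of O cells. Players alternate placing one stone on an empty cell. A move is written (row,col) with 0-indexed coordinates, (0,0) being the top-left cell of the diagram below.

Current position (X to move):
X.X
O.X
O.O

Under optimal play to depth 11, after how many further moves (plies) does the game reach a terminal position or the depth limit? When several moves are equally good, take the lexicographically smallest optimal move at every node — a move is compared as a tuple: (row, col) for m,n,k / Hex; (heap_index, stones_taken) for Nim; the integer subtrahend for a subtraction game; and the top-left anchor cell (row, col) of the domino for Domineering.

ply 1, X at X.X/O.X/O.O | (0,1)=-1→XXX/O.X/O.O; (1,1)=-1→X.X/OXX/O.O; (2,1)=+1→X.X/O.X/OXO*
ply 2: X.X/O.X/OXO is terminal -1 (O); from X.X/O.X/O.O depth 11

PV length from [X.X/O.X/O.O]: 1 ply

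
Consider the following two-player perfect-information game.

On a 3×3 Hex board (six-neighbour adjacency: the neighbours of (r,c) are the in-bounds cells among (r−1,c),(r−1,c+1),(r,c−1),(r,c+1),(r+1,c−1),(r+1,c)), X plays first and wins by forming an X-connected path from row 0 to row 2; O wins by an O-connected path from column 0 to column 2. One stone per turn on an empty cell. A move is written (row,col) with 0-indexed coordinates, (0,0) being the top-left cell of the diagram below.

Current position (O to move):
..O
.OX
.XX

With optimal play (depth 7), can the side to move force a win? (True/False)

[..O/.OX/.XX] O move#1: (0,0):+1/O.O/.OX/.XX*, (0,1):+1/.OO/.OX/.XX, (1,0):+1/..O/OOX/.XX, (2,0):+1/..O/.OX/OXX
[O.O/.OX/.XX] X move#2: (0,1):-1/OXO/.OX/.XX*, (1,0):-1/O.O/XOX/.XX, (2,0):-1/O.O/.OX/XXX
[OXO/.OX/.XX] O move#3: (1,0):+1/OXO/OOX/.XX*, (2,0):+1/OXO/.OX/OXX
[OXO/OOX/.XX] end (terminal -1, X#4); searched ..O/.OX/.XX to 7

O winning at [..O/.OX/.XX]: True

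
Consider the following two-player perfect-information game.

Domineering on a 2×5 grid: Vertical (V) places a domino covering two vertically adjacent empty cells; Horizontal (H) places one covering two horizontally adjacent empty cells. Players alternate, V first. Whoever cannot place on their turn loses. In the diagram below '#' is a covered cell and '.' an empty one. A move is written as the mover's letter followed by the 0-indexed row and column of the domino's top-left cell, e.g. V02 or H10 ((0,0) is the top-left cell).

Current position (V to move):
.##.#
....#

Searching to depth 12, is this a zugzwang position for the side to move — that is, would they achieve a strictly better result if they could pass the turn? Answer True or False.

zugzwang(.##.#/....#, V) = True

ply 1, V at .##.#/....# | V00=-1→###.#/#...#*; V03=-1→.####/...##
ply 2, H at ###.#/#...# | H11=-1→###.#/###.#; H12=+1→###.#/#.###*
ply 3: ###.#/#.### is terminal -1 (V); from .##.#/....# depth 12
suppose V passes — search the same position with H to move:
pass> ply 1, H at .##.#/....# | H10=-1→.##.#/##..#*; H11=-1→.##.#/.##.#; H12=-1→.##.#/..###
pass> ply 2, V at .##.#/##..# | V03=+1→.####/##.##*
pass> ply 3: .####/##.## is terminal -1 (H); from .##.#/....# depth 12
for V: play -1, pass +1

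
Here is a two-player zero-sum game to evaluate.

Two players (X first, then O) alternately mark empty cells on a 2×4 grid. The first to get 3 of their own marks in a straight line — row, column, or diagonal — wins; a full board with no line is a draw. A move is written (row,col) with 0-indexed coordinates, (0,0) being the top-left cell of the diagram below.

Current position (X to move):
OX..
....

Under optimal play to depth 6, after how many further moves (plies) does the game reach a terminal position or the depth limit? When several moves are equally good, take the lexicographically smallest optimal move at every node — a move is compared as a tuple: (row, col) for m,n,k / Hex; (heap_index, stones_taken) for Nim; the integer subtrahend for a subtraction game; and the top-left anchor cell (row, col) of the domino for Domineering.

PV length from [OX../....]: 6 plies

p1 X@[OX../....]: (0,2)[OXX./....]+0* (0,3)[OX.X/....]+0 (1,0)[OX../X...]+0 (1,1)[OX../.X..]+0 (1,2)[OX../..X.]+0 (1,3)[OX../...X]+0
p2 O@[OXX./....]: (0,3)[OXXO/....]+0* (1,0)[OXX./O...]-1 (1,1)[OXX./.O..]-1 (1,2)[OXX./..O.]-1 (1,3)[OXX./...O]-1
p3 X@[OXXO/....]: (1,0)[OXXO/X...]+0* (1,1)[OXXO/.X..]+0 (1,2)[OXXO/..X.]+0 (1,3)[OXXO/...X]+0
p4 O@[OXXO/X...]: (1,1)[OXXO/XO..]+0* (1,2)[OXXO/X.O.]+0 (1,3)[OXXO/X..O]+0
p5 X@[OXXO/XO..]: (1,2)[OXXO/XOX.]+0* (1,3)[OXXO/XO.X]+0
p6 O@[OXXO/XOX.]: (1,3)[OXXO/XOXO]+0*
p7 X@[OXXO/XOXO] terminal +0; root [OX../....] d6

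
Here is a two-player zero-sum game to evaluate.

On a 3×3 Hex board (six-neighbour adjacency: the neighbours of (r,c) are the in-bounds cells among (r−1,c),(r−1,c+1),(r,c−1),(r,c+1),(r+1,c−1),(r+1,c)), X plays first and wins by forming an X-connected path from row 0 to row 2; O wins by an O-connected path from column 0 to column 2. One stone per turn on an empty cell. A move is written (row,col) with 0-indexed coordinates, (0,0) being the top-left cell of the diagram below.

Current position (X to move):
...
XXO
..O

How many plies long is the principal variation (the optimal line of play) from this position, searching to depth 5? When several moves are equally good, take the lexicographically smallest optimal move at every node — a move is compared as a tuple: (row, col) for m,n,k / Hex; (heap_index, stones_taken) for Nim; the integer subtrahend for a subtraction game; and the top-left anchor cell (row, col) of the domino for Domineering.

p1 X@[.../XXO/..O]: (0,0)[X../XXO/..O]+1* (0,1)[.X./XXO/..O]+1 (0,2)[..X/XXO/..O]+1 (2,0)[.../XXO/X.O]+1 (2,1)[.../XXO/.XO]+1
p2 O@[X../XXO/..O]: (0,1)[XO./XXO/..O]-1* (0,2)[X.O/XXO/..O]-1 (2,0)[X../XXO/O.O]-1 (2,1)[X../XXO/.OO]-1
p3 X@[XO./XXO/..O]: (0,2)[XOX/XXO/..O]+1* (2,0)[XO./XXO/X.O]+1 (2,1)[XO./XXO/.XO]+1
p4 O@[XOX/XXO/..O]: (2,0)[XOX/XXO/O.O]-1* (2,1)[XOX/XXO/.OO]-1
p5 X@[XOX/XXO/O.O]: (2,1)[XOX/XXO/OXO]+1*
p6 O@[XOX/XXO/OXO] terminal -1; root [.../XXO/..O] d5

PV length from [.../XXO/..O]: 5 plies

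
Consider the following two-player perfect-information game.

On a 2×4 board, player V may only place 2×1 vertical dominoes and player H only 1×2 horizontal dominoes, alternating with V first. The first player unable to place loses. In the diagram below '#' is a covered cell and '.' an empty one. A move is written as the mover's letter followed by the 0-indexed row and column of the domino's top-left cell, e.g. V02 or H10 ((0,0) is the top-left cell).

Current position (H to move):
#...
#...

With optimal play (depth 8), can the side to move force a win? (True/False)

p1 H@[#.../#...]: H01[###./#...]+1* H02[#.##/#...]+1 H11[#.../###.]+1 H12[#.../#.##]+1
p2 V@[###./#...]: V03[####/#..#]-1*
p3 H@[####/#..#]: H11[####/####]+1*
p4 V@[####/####] terminal -1; root [#.../#...] d8

H winning at [#.../#...]: True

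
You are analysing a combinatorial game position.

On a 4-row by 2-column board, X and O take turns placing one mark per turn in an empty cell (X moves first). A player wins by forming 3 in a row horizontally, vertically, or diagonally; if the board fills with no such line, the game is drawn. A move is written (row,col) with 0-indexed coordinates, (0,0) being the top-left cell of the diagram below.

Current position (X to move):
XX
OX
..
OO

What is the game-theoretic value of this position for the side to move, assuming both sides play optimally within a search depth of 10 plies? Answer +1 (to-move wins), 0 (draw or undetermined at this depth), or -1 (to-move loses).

value(XX/OX/../OO, X) = +1

p1 X@[XX/OX/../OO]: (2,0)[XX/OX/X./OO]+0 (2,1)[XX/OX/.X/OO]+1*
p2 O@[XX/OX/.X/OO] terminal -1; root [XX/OX/../OO] d10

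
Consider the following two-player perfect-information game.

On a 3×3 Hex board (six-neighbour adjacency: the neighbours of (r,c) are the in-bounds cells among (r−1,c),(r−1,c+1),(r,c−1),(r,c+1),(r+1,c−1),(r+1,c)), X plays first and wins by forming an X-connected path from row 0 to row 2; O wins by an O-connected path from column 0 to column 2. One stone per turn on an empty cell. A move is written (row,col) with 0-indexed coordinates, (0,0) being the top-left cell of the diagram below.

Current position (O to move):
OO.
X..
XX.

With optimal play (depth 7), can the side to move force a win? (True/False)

p1 O@[OO./X../XX.]: (0,2)[OOO/X../XX.]+1* (1,1)[OO./XO./XX.]+1 (1,2)[OO./X.O/XX.]+1 (2,2)[OO./X../XXO]-1
p2 X@[OOO/X../XX.] terminal -1; root [OO./X../XX.] d7

O winning at [OO./X../XX.]: True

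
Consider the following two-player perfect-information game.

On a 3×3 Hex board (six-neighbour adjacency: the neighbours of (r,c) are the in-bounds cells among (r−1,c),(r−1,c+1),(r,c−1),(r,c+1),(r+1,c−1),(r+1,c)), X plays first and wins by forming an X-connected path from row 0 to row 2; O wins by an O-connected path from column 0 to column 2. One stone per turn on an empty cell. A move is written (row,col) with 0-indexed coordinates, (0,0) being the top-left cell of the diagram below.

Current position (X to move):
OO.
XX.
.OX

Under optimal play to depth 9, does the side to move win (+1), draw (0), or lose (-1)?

[OO./XX./.OX] X move#1: (0,2):+1/OOX/XX./.OX*, (1,2):-1/OO./XXX/.OX, (2,0):-1/OO./XX./XOX
[OOX/XX./.OX] O move#2: (1,2):-1/OOX/XXO/.OX*, (2,0):-1/OOX/XX./OOX
[OOX/XXO/.OX] X move#3: (2,0):+1/OOX/XXO/XOX*
[OOX/XXO/XOX] end (terminal -1, O#4); searched OO./XX./.OX to 9

value(OO./XX./.OX, X) = +1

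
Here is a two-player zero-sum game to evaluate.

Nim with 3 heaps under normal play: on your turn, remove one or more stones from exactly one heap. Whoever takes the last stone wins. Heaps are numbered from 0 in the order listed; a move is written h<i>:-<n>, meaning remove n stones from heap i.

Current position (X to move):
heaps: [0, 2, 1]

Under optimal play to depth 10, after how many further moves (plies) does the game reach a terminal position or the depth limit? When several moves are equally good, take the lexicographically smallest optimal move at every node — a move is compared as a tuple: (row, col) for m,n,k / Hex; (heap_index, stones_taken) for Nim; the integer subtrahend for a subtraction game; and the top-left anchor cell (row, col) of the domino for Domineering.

p1 X@[(0,2,1)]: h1:-1[(0,1,1)]+1* h1:-2[(0,0,1)]-1 h2:-1[(0,2,0)]-1
p2 O@[(0,1,1)]: h1:-1[(0,0,1)]-1* h2:-1[(0,1,0)]-1
p3 X@[(0,0,1)]: h2:-1[(0,0,0)]+1*
p4 O@[(0,0,0)] terminal -1; root [(0,2,1)] d10

PV length from [(0,2,1)]: 3 plies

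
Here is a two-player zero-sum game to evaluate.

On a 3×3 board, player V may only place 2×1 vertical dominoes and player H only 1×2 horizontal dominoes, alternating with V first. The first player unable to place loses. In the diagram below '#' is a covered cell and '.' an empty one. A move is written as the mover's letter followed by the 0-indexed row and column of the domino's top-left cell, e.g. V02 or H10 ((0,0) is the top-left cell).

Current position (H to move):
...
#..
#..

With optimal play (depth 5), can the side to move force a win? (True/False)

p1 H@[.../#../#..]: H00[##./#../#..]-1 H01[.##/#../#..]-1 H11[.../###/#..]+1* H21[.../#../###]-1
p2 V@[.../###/#..] terminal -1; root [.../#../#..] d5

H winning at [.../#../#..]: True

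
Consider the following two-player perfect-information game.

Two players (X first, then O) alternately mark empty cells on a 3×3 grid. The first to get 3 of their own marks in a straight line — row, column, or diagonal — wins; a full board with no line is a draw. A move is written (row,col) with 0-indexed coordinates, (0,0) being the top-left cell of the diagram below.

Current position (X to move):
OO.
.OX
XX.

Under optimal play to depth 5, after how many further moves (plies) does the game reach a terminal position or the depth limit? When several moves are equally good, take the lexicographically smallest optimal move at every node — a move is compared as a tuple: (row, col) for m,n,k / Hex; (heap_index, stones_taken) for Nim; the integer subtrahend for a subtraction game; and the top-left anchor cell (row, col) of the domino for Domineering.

PV length from [OO./.OX/XX.]: 1 ply

[OO./.OX/XX.] X move#1: (0,2):-1/OOX/.OX/XX., (1,0):-1/OO./XOX/XX., (2,2):+1/OO./.OX/XXX*
[OO./.OX/XXX] end (terminal -1, O#2); searched OO./.OX/XX. to 5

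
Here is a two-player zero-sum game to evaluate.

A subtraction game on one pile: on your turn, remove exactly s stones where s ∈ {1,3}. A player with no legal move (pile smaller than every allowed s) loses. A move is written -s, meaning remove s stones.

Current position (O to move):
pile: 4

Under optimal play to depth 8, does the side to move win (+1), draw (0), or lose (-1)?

value(4, O) = -1

[4] O move#1: -1:-1/3*, -3:-1/1
[3] X move#2: -1:+1/2*, -3:+1/0
[2] O move#3: -1:-1/1*
[1] X move#4: -1:+1/0*
[0] end (terminal -1, O#5); searched 4 to 8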